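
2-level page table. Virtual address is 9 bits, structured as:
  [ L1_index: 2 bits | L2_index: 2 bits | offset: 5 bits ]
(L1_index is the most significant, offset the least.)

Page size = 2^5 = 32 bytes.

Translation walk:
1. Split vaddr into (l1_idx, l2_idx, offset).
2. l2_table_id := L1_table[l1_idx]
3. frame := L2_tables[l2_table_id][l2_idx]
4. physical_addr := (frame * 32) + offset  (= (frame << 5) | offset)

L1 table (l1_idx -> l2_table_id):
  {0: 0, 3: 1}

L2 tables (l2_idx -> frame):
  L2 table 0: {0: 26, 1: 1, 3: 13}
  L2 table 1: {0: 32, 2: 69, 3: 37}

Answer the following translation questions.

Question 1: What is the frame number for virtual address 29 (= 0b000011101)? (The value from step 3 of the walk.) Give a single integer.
Answer: 26

Derivation:
vaddr = 29: l1_idx=0, l2_idx=0
L1[0] = 0; L2[0][0] = 26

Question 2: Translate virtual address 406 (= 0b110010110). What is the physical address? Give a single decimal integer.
vaddr = 406 = 0b110010110
Split: l1_idx=3, l2_idx=0, offset=22
L1[3] = 1
L2[1][0] = 32
paddr = 32 * 32 + 22 = 1046

Answer: 1046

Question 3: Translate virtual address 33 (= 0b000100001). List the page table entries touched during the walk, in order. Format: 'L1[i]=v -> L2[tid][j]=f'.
Answer: L1[0]=0 -> L2[0][1]=1

Derivation:
vaddr = 33 = 0b000100001
Split: l1_idx=0, l2_idx=1, offset=1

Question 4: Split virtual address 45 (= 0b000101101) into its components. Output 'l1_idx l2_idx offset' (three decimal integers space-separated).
Answer: 0 1 13

Derivation:
vaddr = 45 = 0b000101101
  top 2 bits -> l1_idx = 0
  next 2 bits -> l2_idx = 1
  bottom 5 bits -> offset = 13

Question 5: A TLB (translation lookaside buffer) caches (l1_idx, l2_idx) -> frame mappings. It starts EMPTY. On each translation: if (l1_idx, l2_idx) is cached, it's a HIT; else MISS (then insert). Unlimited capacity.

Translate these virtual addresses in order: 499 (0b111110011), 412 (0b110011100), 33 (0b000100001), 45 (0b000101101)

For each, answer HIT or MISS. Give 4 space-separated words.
Answer: MISS MISS MISS HIT

Derivation:
vaddr=499: (3,3) not in TLB -> MISS, insert
vaddr=412: (3,0) not in TLB -> MISS, insert
vaddr=33: (0,1) not in TLB -> MISS, insert
vaddr=45: (0,1) in TLB -> HIT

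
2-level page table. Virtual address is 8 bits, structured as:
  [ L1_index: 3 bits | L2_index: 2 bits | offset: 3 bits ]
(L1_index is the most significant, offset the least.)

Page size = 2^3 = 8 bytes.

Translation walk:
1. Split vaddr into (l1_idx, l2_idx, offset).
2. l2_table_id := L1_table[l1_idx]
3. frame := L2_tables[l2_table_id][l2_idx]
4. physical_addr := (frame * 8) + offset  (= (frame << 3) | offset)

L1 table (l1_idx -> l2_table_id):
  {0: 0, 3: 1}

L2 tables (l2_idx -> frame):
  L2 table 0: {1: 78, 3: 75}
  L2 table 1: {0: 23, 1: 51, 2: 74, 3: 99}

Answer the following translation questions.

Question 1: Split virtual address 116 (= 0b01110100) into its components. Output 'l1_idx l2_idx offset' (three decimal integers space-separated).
vaddr = 116 = 0b01110100
  top 3 bits -> l1_idx = 3
  next 2 bits -> l2_idx = 2
  bottom 3 bits -> offset = 4

Answer: 3 2 4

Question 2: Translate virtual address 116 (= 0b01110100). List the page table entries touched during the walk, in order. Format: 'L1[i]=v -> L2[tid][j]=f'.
Answer: L1[3]=1 -> L2[1][2]=74

Derivation:
vaddr = 116 = 0b01110100
Split: l1_idx=3, l2_idx=2, offset=4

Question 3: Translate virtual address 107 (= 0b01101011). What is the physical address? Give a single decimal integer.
Answer: 411

Derivation:
vaddr = 107 = 0b01101011
Split: l1_idx=3, l2_idx=1, offset=3
L1[3] = 1
L2[1][1] = 51
paddr = 51 * 8 + 3 = 411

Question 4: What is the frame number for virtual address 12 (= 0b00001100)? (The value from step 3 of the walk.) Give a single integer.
vaddr = 12: l1_idx=0, l2_idx=1
L1[0] = 0; L2[0][1] = 78

Answer: 78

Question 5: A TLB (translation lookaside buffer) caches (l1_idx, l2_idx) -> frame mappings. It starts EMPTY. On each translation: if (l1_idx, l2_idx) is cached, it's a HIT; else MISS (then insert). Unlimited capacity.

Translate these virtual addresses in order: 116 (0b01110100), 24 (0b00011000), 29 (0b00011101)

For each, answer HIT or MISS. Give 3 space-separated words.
Answer: MISS MISS HIT

Derivation:
vaddr=116: (3,2) not in TLB -> MISS, insert
vaddr=24: (0,3) not in TLB -> MISS, insert
vaddr=29: (0,3) in TLB -> HIT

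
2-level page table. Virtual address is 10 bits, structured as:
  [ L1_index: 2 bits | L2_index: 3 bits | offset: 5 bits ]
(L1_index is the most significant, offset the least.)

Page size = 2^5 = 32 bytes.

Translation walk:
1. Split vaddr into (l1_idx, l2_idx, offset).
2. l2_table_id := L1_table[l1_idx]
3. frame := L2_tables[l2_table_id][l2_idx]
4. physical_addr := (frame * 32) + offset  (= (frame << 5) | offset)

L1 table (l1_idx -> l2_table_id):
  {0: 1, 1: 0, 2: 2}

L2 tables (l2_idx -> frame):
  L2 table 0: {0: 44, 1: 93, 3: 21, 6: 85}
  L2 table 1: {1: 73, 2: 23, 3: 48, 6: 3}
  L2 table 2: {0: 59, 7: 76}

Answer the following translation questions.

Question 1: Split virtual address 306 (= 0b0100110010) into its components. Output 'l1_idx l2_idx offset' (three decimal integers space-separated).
vaddr = 306 = 0b0100110010
  top 2 bits -> l1_idx = 1
  next 3 bits -> l2_idx = 1
  bottom 5 bits -> offset = 18

Answer: 1 1 18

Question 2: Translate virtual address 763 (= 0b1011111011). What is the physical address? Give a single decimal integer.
Answer: 2459

Derivation:
vaddr = 763 = 0b1011111011
Split: l1_idx=2, l2_idx=7, offset=27
L1[2] = 2
L2[2][7] = 76
paddr = 76 * 32 + 27 = 2459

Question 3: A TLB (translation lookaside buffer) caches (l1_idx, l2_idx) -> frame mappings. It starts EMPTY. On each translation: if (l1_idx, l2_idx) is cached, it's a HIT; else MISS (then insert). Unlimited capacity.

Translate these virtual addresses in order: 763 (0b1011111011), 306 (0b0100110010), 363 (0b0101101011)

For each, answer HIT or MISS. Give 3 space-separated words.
vaddr=763: (2,7) not in TLB -> MISS, insert
vaddr=306: (1,1) not in TLB -> MISS, insert
vaddr=363: (1,3) not in TLB -> MISS, insert

Answer: MISS MISS MISS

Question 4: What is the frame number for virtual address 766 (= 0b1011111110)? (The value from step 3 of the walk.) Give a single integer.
Answer: 76

Derivation:
vaddr = 766: l1_idx=2, l2_idx=7
L1[2] = 2; L2[2][7] = 76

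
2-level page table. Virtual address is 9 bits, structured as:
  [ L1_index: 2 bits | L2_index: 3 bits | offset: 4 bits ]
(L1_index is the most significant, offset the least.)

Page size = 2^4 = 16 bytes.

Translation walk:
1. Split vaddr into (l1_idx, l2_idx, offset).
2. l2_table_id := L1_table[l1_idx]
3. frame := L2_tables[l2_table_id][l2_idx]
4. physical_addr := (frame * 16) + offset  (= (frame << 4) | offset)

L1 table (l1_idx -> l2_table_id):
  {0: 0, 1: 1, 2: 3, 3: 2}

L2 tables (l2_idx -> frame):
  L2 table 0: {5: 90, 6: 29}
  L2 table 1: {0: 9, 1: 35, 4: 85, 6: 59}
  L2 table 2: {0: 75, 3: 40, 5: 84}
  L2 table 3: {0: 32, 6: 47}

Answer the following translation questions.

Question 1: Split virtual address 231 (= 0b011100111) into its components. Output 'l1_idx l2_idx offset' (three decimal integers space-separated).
vaddr = 231 = 0b011100111
  top 2 bits -> l1_idx = 1
  next 3 bits -> l2_idx = 6
  bottom 4 bits -> offset = 7

Answer: 1 6 7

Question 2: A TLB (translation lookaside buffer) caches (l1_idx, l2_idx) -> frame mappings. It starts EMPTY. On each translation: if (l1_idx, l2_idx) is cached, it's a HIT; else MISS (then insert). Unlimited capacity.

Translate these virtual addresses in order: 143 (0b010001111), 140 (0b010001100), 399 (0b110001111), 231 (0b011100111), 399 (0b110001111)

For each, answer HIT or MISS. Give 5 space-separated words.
vaddr=143: (1,0) not in TLB -> MISS, insert
vaddr=140: (1,0) in TLB -> HIT
vaddr=399: (3,0) not in TLB -> MISS, insert
vaddr=231: (1,6) not in TLB -> MISS, insert
vaddr=399: (3,0) in TLB -> HIT

Answer: MISS HIT MISS MISS HIT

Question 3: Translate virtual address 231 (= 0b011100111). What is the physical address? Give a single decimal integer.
Answer: 951

Derivation:
vaddr = 231 = 0b011100111
Split: l1_idx=1, l2_idx=6, offset=7
L1[1] = 1
L2[1][6] = 59
paddr = 59 * 16 + 7 = 951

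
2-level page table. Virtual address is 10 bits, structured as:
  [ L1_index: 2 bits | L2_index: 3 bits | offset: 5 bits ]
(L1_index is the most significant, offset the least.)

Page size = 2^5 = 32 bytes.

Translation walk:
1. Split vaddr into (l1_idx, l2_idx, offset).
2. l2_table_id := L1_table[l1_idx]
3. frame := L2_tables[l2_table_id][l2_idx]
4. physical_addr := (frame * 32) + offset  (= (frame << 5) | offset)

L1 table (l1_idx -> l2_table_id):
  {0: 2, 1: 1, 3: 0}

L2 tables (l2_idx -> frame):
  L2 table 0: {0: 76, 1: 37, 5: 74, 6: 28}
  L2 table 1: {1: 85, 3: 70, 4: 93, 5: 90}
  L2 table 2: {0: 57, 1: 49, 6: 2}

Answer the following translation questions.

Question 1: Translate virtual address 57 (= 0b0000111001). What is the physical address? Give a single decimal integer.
vaddr = 57 = 0b0000111001
Split: l1_idx=0, l2_idx=1, offset=25
L1[0] = 2
L2[2][1] = 49
paddr = 49 * 32 + 25 = 1593

Answer: 1593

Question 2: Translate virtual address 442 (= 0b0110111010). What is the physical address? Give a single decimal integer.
vaddr = 442 = 0b0110111010
Split: l1_idx=1, l2_idx=5, offset=26
L1[1] = 1
L2[1][5] = 90
paddr = 90 * 32 + 26 = 2906

Answer: 2906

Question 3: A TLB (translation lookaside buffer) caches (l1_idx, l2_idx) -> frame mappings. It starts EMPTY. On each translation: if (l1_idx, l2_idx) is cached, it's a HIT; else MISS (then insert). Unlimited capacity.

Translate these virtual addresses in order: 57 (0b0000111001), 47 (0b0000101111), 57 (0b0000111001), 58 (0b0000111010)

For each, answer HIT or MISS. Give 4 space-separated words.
Answer: MISS HIT HIT HIT

Derivation:
vaddr=57: (0,1) not in TLB -> MISS, insert
vaddr=47: (0,1) in TLB -> HIT
vaddr=57: (0,1) in TLB -> HIT
vaddr=58: (0,1) in TLB -> HIT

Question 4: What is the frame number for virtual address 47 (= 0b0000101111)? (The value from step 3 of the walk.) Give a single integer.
vaddr = 47: l1_idx=0, l2_idx=1
L1[0] = 2; L2[2][1] = 49

Answer: 49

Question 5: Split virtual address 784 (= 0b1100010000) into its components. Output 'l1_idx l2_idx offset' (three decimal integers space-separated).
Answer: 3 0 16

Derivation:
vaddr = 784 = 0b1100010000
  top 2 bits -> l1_idx = 3
  next 3 bits -> l2_idx = 0
  bottom 5 bits -> offset = 16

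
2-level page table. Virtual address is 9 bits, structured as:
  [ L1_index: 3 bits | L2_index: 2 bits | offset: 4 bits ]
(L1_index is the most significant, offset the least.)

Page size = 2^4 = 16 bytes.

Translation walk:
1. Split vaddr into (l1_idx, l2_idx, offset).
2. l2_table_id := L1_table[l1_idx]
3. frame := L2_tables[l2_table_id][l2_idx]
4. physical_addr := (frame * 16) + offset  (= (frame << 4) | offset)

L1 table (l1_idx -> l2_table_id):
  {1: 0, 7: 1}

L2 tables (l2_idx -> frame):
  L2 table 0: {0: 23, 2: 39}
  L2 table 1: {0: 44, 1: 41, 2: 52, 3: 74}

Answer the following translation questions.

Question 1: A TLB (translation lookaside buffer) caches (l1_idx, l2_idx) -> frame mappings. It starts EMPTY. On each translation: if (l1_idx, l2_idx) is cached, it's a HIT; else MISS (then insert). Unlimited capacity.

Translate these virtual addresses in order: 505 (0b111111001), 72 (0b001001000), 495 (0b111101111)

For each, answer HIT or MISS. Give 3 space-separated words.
Answer: MISS MISS MISS

Derivation:
vaddr=505: (7,3) not in TLB -> MISS, insert
vaddr=72: (1,0) not in TLB -> MISS, insert
vaddr=495: (7,2) not in TLB -> MISS, insert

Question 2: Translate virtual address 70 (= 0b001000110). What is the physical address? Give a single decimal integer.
Answer: 374

Derivation:
vaddr = 70 = 0b001000110
Split: l1_idx=1, l2_idx=0, offset=6
L1[1] = 0
L2[0][0] = 23
paddr = 23 * 16 + 6 = 374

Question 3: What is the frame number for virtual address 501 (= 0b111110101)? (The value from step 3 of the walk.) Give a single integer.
Answer: 74

Derivation:
vaddr = 501: l1_idx=7, l2_idx=3
L1[7] = 1; L2[1][3] = 74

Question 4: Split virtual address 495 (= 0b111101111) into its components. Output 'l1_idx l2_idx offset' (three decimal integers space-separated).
vaddr = 495 = 0b111101111
  top 3 bits -> l1_idx = 7
  next 2 bits -> l2_idx = 2
  bottom 4 bits -> offset = 15

Answer: 7 2 15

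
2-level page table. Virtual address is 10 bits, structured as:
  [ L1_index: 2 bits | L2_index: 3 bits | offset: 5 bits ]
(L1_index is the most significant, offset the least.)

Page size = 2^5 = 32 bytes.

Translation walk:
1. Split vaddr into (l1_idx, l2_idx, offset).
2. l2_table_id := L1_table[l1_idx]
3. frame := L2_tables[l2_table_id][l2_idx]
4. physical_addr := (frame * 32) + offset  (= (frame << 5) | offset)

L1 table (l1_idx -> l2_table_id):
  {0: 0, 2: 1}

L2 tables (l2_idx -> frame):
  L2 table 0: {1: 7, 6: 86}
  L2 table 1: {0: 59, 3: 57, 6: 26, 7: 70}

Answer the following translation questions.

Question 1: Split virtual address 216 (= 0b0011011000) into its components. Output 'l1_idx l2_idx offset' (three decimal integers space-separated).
Answer: 0 6 24

Derivation:
vaddr = 216 = 0b0011011000
  top 2 bits -> l1_idx = 0
  next 3 bits -> l2_idx = 6
  bottom 5 bits -> offset = 24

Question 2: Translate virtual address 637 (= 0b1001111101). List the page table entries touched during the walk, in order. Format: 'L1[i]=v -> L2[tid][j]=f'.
Answer: L1[2]=1 -> L2[1][3]=57

Derivation:
vaddr = 637 = 0b1001111101
Split: l1_idx=2, l2_idx=3, offset=29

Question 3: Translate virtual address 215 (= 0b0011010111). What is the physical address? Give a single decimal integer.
Answer: 2775

Derivation:
vaddr = 215 = 0b0011010111
Split: l1_idx=0, l2_idx=6, offset=23
L1[0] = 0
L2[0][6] = 86
paddr = 86 * 32 + 23 = 2775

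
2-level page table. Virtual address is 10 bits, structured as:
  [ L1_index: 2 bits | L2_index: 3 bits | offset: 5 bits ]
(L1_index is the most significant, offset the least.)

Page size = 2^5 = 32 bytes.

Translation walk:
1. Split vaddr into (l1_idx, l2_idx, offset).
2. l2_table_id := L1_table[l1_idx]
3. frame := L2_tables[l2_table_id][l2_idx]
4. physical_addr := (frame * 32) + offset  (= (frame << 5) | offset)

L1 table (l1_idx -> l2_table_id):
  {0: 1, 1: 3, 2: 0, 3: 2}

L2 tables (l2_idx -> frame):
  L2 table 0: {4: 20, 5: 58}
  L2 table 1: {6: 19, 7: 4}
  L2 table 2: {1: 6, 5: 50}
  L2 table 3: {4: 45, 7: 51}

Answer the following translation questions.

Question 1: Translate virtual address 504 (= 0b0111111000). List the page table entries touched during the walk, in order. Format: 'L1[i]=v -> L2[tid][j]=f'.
vaddr = 504 = 0b0111111000
Split: l1_idx=1, l2_idx=7, offset=24

Answer: L1[1]=3 -> L2[3][7]=51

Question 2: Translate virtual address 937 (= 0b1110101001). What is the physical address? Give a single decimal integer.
Answer: 1609

Derivation:
vaddr = 937 = 0b1110101001
Split: l1_idx=3, l2_idx=5, offset=9
L1[3] = 2
L2[2][5] = 50
paddr = 50 * 32 + 9 = 1609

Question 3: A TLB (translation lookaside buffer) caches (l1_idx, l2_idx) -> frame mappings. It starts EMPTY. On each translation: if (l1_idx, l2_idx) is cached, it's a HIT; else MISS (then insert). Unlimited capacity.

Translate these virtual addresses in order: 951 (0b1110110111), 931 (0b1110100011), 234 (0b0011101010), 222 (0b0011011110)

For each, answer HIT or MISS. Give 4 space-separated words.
vaddr=951: (3,5) not in TLB -> MISS, insert
vaddr=931: (3,5) in TLB -> HIT
vaddr=234: (0,7) not in TLB -> MISS, insert
vaddr=222: (0,6) not in TLB -> MISS, insert

Answer: MISS HIT MISS MISS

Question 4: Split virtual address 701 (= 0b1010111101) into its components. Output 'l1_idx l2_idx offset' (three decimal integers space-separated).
vaddr = 701 = 0b1010111101
  top 2 bits -> l1_idx = 2
  next 3 bits -> l2_idx = 5
  bottom 5 bits -> offset = 29

Answer: 2 5 29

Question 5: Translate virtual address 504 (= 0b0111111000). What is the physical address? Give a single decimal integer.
Answer: 1656

Derivation:
vaddr = 504 = 0b0111111000
Split: l1_idx=1, l2_idx=7, offset=24
L1[1] = 3
L2[3][7] = 51
paddr = 51 * 32 + 24 = 1656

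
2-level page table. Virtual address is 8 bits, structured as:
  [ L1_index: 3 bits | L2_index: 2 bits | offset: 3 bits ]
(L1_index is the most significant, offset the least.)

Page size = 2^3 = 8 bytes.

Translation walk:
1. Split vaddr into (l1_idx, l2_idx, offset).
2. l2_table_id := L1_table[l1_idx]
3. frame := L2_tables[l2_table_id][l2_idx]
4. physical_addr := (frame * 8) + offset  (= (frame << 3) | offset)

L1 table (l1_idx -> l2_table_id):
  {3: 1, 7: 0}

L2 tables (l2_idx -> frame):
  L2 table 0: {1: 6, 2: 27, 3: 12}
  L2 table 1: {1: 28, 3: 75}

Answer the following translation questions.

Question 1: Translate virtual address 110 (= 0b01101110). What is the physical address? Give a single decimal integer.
Answer: 230

Derivation:
vaddr = 110 = 0b01101110
Split: l1_idx=3, l2_idx=1, offset=6
L1[3] = 1
L2[1][1] = 28
paddr = 28 * 8 + 6 = 230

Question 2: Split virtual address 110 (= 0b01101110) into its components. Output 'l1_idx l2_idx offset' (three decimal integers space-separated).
Answer: 3 1 6

Derivation:
vaddr = 110 = 0b01101110
  top 3 bits -> l1_idx = 3
  next 2 bits -> l2_idx = 1
  bottom 3 bits -> offset = 6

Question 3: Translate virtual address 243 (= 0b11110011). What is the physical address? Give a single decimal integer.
Answer: 219

Derivation:
vaddr = 243 = 0b11110011
Split: l1_idx=7, l2_idx=2, offset=3
L1[7] = 0
L2[0][2] = 27
paddr = 27 * 8 + 3 = 219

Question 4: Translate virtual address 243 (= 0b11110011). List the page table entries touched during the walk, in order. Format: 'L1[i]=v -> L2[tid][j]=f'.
vaddr = 243 = 0b11110011
Split: l1_idx=7, l2_idx=2, offset=3

Answer: L1[7]=0 -> L2[0][2]=27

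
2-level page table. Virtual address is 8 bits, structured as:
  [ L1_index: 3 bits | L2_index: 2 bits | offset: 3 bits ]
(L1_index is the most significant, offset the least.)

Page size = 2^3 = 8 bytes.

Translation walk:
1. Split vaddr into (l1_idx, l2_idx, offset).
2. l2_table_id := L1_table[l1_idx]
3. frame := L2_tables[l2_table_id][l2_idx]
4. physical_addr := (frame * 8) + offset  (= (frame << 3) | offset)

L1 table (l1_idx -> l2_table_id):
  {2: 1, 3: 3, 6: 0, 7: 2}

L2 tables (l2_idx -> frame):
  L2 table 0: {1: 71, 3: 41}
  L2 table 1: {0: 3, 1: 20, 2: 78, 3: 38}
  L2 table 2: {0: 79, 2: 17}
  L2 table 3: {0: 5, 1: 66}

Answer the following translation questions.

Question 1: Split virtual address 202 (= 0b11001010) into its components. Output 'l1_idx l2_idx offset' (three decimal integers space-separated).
Answer: 6 1 2

Derivation:
vaddr = 202 = 0b11001010
  top 3 bits -> l1_idx = 6
  next 2 bits -> l2_idx = 1
  bottom 3 bits -> offset = 2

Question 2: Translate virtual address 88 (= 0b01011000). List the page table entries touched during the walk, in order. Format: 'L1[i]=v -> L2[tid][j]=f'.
vaddr = 88 = 0b01011000
Split: l1_idx=2, l2_idx=3, offset=0

Answer: L1[2]=1 -> L2[1][3]=38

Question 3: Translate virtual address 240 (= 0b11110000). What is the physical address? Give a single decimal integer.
vaddr = 240 = 0b11110000
Split: l1_idx=7, l2_idx=2, offset=0
L1[7] = 2
L2[2][2] = 17
paddr = 17 * 8 + 0 = 136

Answer: 136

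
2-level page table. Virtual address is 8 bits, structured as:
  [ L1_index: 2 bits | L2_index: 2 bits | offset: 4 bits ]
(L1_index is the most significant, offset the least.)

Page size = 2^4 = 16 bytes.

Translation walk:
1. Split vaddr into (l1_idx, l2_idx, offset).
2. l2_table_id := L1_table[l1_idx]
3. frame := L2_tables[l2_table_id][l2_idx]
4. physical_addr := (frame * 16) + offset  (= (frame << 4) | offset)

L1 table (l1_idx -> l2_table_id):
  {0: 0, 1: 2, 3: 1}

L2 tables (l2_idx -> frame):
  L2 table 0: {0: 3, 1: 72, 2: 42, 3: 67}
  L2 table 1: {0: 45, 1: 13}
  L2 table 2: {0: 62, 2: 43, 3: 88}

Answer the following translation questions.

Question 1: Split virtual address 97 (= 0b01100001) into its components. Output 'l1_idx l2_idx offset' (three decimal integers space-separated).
Answer: 1 2 1

Derivation:
vaddr = 97 = 0b01100001
  top 2 bits -> l1_idx = 1
  next 2 bits -> l2_idx = 2
  bottom 4 bits -> offset = 1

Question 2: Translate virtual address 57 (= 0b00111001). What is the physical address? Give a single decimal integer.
vaddr = 57 = 0b00111001
Split: l1_idx=0, l2_idx=3, offset=9
L1[0] = 0
L2[0][3] = 67
paddr = 67 * 16 + 9 = 1081

Answer: 1081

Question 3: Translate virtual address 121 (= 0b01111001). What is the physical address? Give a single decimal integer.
Answer: 1417

Derivation:
vaddr = 121 = 0b01111001
Split: l1_idx=1, l2_idx=3, offset=9
L1[1] = 2
L2[2][3] = 88
paddr = 88 * 16 + 9 = 1417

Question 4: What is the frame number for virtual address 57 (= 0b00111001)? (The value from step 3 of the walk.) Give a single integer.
Answer: 67

Derivation:
vaddr = 57: l1_idx=0, l2_idx=3
L1[0] = 0; L2[0][3] = 67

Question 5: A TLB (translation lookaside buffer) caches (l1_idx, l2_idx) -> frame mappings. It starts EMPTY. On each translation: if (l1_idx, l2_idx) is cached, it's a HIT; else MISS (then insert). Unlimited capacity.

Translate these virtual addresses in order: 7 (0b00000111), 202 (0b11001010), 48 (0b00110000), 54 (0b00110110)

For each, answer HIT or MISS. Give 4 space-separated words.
vaddr=7: (0,0) not in TLB -> MISS, insert
vaddr=202: (3,0) not in TLB -> MISS, insert
vaddr=48: (0,3) not in TLB -> MISS, insert
vaddr=54: (0,3) in TLB -> HIT

Answer: MISS MISS MISS HIT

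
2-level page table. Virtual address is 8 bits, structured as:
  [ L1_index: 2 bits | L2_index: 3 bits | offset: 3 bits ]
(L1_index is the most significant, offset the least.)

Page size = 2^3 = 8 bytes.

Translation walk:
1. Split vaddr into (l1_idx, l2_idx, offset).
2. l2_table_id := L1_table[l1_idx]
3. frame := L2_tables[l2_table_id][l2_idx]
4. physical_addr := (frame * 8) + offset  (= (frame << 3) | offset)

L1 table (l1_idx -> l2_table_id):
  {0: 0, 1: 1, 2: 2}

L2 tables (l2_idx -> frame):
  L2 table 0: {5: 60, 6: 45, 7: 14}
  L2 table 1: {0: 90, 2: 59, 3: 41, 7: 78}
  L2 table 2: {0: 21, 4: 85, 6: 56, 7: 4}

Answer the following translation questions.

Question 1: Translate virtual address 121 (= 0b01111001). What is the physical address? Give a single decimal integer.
Answer: 625

Derivation:
vaddr = 121 = 0b01111001
Split: l1_idx=1, l2_idx=7, offset=1
L1[1] = 1
L2[1][7] = 78
paddr = 78 * 8 + 1 = 625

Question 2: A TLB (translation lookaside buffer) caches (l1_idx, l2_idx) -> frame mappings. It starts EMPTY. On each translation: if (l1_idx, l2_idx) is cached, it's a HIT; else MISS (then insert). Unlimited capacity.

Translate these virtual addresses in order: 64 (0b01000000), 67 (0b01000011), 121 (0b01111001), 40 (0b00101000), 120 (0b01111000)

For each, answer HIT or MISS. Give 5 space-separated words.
vaddr=64: (1,0) not in TLB -> MISS, insert
vaddr=67: (1,0) in TLB -> HIT
vaddr=121: (1,7) not in TLB -> MISS, insert
vaddr=40: (0,5) not in TLB -> MISS, insert
vaddr=120: (1,7) in TLB -> HIT

Answer: MISS HIT MISS MISS HIT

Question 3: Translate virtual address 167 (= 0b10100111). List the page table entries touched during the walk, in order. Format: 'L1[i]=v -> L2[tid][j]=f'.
vaddr = 167 = 0b10100111
Split: l1_idx=2, l2_idx=4, offset=7

Answer: L1[2]=2 -> L2[2][4]=85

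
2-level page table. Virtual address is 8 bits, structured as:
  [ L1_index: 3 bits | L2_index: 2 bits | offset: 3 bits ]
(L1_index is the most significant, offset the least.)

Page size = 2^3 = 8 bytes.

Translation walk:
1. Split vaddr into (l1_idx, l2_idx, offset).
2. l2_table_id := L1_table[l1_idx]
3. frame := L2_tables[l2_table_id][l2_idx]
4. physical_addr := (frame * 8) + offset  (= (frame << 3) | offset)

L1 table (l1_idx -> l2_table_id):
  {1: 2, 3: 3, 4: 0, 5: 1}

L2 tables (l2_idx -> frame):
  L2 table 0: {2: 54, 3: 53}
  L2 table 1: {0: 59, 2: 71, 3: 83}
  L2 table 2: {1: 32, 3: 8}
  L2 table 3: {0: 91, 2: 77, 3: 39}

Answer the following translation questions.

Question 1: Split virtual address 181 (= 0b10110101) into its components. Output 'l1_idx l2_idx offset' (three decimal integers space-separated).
vaddr = 181 = 0b10110101
  top 3 bits -> l1_idx = 5
  next 2 bits -> l2_idx = 2
  bottom 3 bits -> offset = 5

Answer: 5 2 5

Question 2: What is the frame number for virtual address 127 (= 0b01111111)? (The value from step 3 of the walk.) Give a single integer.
Answer: 39

Derivation:
vaddr = 127: l1_idx=3, l2_idx=3
L1[3] = 3; L2[3][3] = 39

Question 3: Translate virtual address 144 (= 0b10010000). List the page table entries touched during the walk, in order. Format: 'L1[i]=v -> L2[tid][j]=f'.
vaddr = 144 = 0b10010000
Split: l1_idx=4, l2_idx=2, offset=0

Answer: L1[4]=0 -> L2[0][2]=54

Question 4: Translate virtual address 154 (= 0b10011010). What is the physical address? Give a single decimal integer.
Answer: 426

Derivation:
vaddr = 154 = 0b10011010
Split: l1_idx=4, l2_idx=3, offset=2
L1[4] = 0
L2[0][3] = 53
paddr = 53 * 8 + 2 = 426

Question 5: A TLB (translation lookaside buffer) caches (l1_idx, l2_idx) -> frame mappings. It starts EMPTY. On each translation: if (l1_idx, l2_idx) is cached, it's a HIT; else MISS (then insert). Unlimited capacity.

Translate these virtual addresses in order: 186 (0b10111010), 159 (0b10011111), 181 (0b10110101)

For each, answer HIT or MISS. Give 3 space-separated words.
vaddr=186: (5,3) not in TLB -> MISS, insert
vaddr=159: (4,3) not in TLB -> MISS, insert
vaddr=181: (5,2) not in TLB -> MISS, insert

Answer: MISS MISS MISS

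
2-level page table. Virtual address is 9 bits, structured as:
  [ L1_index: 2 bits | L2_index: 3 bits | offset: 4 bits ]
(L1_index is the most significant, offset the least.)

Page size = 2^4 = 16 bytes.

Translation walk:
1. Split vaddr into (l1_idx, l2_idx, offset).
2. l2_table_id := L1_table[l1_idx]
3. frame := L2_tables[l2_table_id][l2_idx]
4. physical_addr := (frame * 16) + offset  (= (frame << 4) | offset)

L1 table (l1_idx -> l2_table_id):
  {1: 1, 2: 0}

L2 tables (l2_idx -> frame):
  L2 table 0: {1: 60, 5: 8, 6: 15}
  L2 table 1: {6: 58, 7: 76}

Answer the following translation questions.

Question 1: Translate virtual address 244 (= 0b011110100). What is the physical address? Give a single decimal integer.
Answer: 1220

Derivation:
vaddr = 244 = 0b011110100
Split: l1_idx=1, l2_idx=7, offset=4
L1[1] = 1
L2[1][7] = 76
paddr = 76 * 16 + 4 = 1220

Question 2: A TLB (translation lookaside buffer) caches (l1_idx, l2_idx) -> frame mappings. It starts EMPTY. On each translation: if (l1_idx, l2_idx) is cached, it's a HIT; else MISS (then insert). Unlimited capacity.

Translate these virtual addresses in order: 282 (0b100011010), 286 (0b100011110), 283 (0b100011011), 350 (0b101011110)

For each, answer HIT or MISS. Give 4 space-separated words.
Answer: MISS HIT HIT MISS

Derivation:
vaddr=282: (2,1) not in TLB -> MISS, insert
vaddr=286: (2,1) in TLB -> HIT
vaddr=283: (2,1) in TLB -> HIT
vaddr=350: (2,5) not in TLB -> MISS, insert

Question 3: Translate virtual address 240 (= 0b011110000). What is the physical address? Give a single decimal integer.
vaddr = 240 = 0b011110000
Split: l1_idx=1, l2_idx=7, offset=0
L1[1] = 1
L2[1][7] = 76
paddr = 76 * 16 + 0 = 1216

Answer: 1216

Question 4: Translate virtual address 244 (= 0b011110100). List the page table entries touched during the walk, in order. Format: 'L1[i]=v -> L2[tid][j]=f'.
Answer: L1[1]=1 -> L2[1][7]=76

Derivation:
vaddr = 244 = 0b011110100
Split: l1_idx=1, l2_idx=7, offset=4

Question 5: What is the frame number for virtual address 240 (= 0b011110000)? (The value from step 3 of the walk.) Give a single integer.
vaddr = 240: l1_idx=1, l2_idx=7
L1[1] = 1; L2[1][7] = 76

Answer: 76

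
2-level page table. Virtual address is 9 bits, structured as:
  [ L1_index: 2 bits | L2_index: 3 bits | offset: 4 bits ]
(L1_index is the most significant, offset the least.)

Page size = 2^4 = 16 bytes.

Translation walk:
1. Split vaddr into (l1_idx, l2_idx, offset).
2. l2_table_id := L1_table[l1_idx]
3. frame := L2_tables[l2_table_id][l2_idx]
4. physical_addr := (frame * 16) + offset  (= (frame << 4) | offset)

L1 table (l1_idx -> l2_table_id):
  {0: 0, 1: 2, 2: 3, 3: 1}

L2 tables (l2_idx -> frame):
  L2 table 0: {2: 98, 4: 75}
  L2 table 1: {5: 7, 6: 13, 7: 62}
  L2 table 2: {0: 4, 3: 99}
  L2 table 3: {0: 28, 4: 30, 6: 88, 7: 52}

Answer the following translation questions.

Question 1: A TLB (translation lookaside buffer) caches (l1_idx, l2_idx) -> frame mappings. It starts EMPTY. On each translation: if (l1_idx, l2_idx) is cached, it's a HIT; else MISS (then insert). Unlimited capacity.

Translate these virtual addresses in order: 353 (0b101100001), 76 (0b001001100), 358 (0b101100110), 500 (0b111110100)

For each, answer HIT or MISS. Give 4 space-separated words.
vaddr=353: (2,6) not in TLB -> MISS, insert
vaddr=76: (0,4) not in TLB -> MISS, insert
vaddr=358: (2,6) in TLB -> HIT
vaddr=500: (3,7) not in TLB -> MISS, insert

Answer: MISS MISS HIT MISS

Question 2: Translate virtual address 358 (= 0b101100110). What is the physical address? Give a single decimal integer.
vaddr = 358 = 0b101100110
Split: l1_idx=2, l2_idx=6, offset=6
L1[2] = 3
L2[3][6] = 88
paddr = 88 * 16 + 6 = 1414

Answer: 1414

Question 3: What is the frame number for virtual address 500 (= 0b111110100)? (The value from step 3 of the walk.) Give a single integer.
Answer: 62

Derivation:
vaddr = 500: l1_idx=3, l2_idx=7
L1[3] = 1; L2[1][7] = 62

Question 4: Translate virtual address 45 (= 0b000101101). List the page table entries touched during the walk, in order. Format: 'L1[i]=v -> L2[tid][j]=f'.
vaddr = 45 = 0b000101101
Split: l1_idx=0, l2_idx=2, offset=13

Answer: L1[0]=0 -> L2[0][2]=98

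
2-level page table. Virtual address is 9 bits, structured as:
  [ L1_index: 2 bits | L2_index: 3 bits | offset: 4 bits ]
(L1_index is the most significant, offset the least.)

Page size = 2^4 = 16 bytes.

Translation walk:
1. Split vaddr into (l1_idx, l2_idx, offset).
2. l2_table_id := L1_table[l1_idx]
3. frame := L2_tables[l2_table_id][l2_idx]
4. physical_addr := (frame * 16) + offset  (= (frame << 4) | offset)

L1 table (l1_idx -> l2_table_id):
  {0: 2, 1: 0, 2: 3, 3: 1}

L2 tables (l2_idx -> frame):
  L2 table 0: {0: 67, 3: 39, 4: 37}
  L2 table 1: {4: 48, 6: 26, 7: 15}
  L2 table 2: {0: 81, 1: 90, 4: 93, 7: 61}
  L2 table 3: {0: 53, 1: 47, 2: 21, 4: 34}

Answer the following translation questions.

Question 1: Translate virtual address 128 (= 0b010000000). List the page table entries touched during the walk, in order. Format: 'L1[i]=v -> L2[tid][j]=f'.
Answer: L1[1]=0 -> L2[0][0]=67

Derivation:
vaddr = 128 = 0b010000000
Split: l1_idx=1, l2_idx=0, offset=0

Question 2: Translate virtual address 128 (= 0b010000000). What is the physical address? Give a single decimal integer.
Answer: 1072

Derivation:
vaddr = 128 = 0b010000000
Split: l1_idx=1, l2_idx=0, offset=0
L1[1] = 0
L2[0][0] = 67
paddr = 67 * 16 + 0 = 1072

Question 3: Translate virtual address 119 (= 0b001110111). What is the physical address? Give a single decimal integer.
vaddr = 119 = 0b001110111
Split: l1_idx=0, l2_idx=7, offset=7
L1[0] = 2
L2[2][7] = 61
paddr = 61 * 16 + 7 = 983

Answer: 983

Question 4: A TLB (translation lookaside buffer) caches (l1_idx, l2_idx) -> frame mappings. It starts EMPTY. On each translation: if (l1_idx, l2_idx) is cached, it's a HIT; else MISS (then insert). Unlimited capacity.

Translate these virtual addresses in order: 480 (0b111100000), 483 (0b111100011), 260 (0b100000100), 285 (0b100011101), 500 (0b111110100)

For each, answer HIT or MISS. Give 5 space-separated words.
Answer: MISS HIT MISS MISS MISS

Derivation:
vaddr=480: (3,6) not in TLB -> MISS, insert
vaddr=483: (3,6) in TLB -> HIT
vaddr=260: (2,0) not in TLB -> MISS, insert
vaddr=285: (2,1) not in TLB -> MISS, insert
vaddr=500: (3,7) not in TLB -> MISS, insert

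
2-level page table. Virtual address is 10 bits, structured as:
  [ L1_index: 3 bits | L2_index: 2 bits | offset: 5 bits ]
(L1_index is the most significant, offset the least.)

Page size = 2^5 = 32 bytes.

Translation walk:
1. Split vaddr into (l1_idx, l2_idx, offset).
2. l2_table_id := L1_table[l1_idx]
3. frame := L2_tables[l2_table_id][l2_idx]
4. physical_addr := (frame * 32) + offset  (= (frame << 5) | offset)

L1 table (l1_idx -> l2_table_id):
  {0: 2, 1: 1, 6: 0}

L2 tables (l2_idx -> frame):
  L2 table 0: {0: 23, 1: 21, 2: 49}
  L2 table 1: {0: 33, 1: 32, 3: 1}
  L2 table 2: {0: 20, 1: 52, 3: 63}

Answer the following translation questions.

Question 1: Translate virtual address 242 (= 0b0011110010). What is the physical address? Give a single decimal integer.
vaddr = 242 = 0b0011110010
Split: l1_idx=1, l2_idx=3, offset=18
L1[1] = 1
L2[1][3] = 1
paddr = 1 * 32 + 18 = 50

Answer: 50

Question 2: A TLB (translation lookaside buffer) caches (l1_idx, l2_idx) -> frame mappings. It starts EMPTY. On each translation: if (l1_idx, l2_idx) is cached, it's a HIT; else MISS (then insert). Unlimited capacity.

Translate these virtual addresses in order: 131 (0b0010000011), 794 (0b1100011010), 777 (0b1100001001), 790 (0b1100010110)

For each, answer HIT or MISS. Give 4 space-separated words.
vaddr=131: (1,0) not in TLB -> MISS, insert
vaddr=794: (6,0) not in TLB -> MISS, insert
vaddr=777: (6,0) in TLB -> HIT
vaddr=790: (6,0) in TLB -> HIT

Answer: MISS MISS HIT HIT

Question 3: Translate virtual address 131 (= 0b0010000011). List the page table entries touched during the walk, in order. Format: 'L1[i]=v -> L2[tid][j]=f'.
Answer: L1[1]=1 -> L2[1][0]=33

Derivation:
vaddr = 131 = 0b0010000011
Split: l1_idx=1, l2_idx=0, offset=3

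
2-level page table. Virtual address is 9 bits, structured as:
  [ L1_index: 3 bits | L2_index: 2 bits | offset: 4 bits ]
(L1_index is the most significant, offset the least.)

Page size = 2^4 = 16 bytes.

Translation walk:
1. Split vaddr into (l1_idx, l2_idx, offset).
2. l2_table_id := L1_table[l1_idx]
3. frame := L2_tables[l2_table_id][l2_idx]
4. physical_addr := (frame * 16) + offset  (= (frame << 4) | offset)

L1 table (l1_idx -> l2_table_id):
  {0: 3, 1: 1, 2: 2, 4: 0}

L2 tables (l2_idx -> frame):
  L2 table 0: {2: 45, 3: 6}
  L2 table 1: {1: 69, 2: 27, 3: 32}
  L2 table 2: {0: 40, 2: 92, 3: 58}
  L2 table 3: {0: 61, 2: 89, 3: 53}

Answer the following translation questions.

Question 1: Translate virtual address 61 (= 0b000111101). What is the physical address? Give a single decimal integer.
vaddr = 61 = 0b000111101
Split: l1_idx=0, l2_idx=3, offset=13
L1[0] = 3
L2[3][3] = 53
paddr = 53 * 16 + 13 = 861

Answer: 861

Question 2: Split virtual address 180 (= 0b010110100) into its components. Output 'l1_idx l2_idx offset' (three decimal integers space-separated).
Answer: 2 3 4

Derivation:
vaddr = 180 = 0b010110100
  top 3 bits -> l1_idx = 2
  next 2 bits -> l2_idx = 3
  bottom 4 bits -> offset = 4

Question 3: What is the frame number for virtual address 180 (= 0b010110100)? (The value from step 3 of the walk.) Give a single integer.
vaddr = 180: l1_idx=2, l2_idx=3
L1[2] = 2; L2[2][3] = 58

Answer: 58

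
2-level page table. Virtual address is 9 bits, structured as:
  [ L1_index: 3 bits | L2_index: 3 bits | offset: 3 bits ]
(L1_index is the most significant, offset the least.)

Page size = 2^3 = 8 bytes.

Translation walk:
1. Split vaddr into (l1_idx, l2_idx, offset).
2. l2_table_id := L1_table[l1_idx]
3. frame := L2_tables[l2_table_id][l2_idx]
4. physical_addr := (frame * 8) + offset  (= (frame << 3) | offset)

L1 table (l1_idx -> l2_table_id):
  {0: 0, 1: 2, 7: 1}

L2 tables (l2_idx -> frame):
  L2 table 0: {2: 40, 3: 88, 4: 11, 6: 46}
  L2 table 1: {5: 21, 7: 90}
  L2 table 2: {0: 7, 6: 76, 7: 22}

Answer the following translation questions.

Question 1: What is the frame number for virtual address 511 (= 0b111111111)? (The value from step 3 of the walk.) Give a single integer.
Answer: 90

Derivation:
vaddr = 511: l1_idx=7, l2_idx=7
L1[7] = 1; L2[1][7] = 90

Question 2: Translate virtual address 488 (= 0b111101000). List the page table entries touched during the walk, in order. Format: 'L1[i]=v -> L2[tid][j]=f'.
Answer: L1[7]=1 -> L2[1][5]=21

Derivation:
vaddr = 488 = 0b111101000
Split: l1_idx=7, l2_idx=5, offset=0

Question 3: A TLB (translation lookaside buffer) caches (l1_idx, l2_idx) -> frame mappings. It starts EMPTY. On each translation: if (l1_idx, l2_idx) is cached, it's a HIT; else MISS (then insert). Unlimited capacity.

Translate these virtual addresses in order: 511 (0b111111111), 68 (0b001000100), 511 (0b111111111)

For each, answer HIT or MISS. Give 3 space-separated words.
vaddr=511: (7,7) not in TLB -> MISS, insert
vaddr=68: (1,0) not in TLB -> MISS, insert
vaddr=511: (7,7) in TLB -> HIT

Answer: MISS MISS HIT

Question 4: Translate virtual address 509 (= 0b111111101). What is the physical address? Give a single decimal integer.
vaddr = 509 = 0b111111101
Split: l1_idx=7, l2_idx=7, offset=5
L1[7] = 1
L2[1][7] = 90
paddr = 90 * 8 + 5 = 725

Answer: 725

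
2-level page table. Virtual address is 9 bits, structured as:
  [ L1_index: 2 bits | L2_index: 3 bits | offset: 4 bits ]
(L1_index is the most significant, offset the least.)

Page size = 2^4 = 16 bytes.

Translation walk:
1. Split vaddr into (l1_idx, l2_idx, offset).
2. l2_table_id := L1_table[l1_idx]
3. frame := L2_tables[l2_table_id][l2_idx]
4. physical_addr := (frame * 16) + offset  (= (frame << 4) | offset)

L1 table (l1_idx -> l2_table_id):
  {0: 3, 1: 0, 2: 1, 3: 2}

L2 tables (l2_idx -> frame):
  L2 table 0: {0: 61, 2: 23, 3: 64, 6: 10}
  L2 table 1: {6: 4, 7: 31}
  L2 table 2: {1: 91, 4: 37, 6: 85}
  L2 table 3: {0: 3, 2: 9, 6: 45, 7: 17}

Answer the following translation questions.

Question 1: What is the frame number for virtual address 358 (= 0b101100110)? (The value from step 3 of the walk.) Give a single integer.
vaddr = 358: l1_idx=2, l2_idx=6
L1[2] = 1; L2[1][6] = 4

Answer: 4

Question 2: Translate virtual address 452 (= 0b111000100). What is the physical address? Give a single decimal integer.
vaddr = 452 = 0b111000100
Split: l1_idx=3, l2_idx=4, offset=4
L1[3] = 2
L2[2][4] = 37
paddr = 37 * 16 + 4 = 596

Answer: 596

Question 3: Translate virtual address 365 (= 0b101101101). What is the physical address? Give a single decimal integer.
Answer: 77

Derivation:
vaddr = 365 = 0b101101101
Split: l1_idx=2, l2_idx=6, offset=13
L1[2] = 1
L2[1][6] = 4
paddr = 4 * 16 + 13 = 77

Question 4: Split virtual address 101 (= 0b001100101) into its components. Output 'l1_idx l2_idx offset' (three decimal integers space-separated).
Answer: 0 6 5

Derivation:
vaddr = 101 = 0b001100101
  top 2 bits -> l1_idx = 0
  next 3 bits -> l2_idx = 6
  bottom 4 bits -> offset = 5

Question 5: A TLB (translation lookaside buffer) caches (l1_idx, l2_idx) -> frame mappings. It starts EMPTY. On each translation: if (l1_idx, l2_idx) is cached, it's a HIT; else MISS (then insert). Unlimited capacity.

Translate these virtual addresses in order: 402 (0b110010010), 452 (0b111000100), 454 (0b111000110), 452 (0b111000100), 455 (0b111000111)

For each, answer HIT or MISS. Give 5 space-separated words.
vaddr=402: (3,1) not in TLB -> MISS, insert
vaddr=452: (3,4) not in TLB -> MISS, insert
vaddr=454: (3,4) in TLB -> HIT
vaddr=452: (3,4) in TLB -> HIT
vaddr=455: (3,4) in TLB -> HIT

Answer: MISS MISS HIT HIT HIT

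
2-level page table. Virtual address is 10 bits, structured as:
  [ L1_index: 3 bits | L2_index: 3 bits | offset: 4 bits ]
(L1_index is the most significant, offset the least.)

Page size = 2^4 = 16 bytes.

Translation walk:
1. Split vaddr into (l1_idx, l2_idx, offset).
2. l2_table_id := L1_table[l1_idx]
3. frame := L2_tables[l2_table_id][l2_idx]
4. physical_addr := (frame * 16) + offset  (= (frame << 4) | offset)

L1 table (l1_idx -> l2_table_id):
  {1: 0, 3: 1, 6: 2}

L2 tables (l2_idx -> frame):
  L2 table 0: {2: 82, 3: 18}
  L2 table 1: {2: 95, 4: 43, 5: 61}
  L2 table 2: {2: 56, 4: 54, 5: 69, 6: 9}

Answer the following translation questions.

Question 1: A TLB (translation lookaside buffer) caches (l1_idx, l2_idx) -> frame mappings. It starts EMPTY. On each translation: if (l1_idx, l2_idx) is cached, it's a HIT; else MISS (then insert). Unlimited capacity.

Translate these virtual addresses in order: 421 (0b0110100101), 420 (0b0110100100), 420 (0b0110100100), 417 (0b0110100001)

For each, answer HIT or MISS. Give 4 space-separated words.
Answer: MISS HIT HIT HIT

Derivation:
vaddr=421: (3,2) not in TLB -> MISS, insert
vaddr=420: (3,2) in TLB -> HIT
vaddr=420: (3,2) in TLB -> HIT
vaddr=417: (3,2) in TLB -> HIT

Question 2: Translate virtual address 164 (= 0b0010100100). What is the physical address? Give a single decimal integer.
vaddr = 164 = 0b0010100100
Split: l1_idx=1, l2_idx=2, offset=4
L1[1] = 0
L2[0][2] = 82
paddr = 82 * 16 + 4 = 1316

Answer: 1316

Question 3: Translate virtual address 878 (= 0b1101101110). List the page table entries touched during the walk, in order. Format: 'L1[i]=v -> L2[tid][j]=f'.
vaddr = 878 = 0b1101101110
Split: l1_idx=6, l2_idx=6, offset=14

Answer: L1[6]=2 -> L2[2][6]=9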